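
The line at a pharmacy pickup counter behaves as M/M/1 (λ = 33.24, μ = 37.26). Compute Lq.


ρ = 33.24/37.26 = 0.8921
Lq = ρ²/(1−ρ) = 0.7959/0.1079 = 7.3765

Final: 7.3765


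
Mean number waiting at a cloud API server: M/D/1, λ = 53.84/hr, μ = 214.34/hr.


ρ = 53.84/214.34 = 0.2512
M/D/1: Lq = ρ²/(2(1−ρ)) = 0.06310/(2·0.7488) = 0.04213

Final: 0.04213


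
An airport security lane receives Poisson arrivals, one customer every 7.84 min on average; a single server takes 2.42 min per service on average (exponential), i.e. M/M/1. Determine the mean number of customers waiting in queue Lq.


λ = 60/7.84 = 7.6531 /hr
μ = 60/2.42 = 24.7934 /hr
ρ = λ/μ = 7.6531/24.7934 = 0.3087
Lq = ρ²/(1−ρ) = 0.09528/0.6913 = 0.1378

Final: 0.1378


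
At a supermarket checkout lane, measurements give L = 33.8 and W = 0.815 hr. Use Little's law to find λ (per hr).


λ = L/W = 33.8/0.815 = 41.4724 /hr

Final: 41.4724 /hr


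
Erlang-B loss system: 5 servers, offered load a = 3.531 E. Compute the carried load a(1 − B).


B(5,3.531) = 0.156897 (Erlang-B)
Carried load = a(1 − B) = 3.531·(1 − 0.156897) = 3.531·0.843103 = 2.9770 E

Final: 2.9770 Erlangs


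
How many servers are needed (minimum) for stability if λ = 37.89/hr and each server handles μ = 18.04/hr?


Stability requires cμ > λ ⇔ c > λ/μ.
λ/μ = 37.89/18.04 = 2.1003
Minimum integer c = ⌊2.1003⌋ + 1 = 3
Check: 3·18.04 = 54.12 > 37.89, while 2·18.04 = 36.08 ≤ 37.89

Final: 3 servers


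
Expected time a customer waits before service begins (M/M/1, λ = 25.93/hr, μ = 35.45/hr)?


ρ = 25.93/35.45 = 0.7315
Wq = ρ/(μ−λ) = 0.7315/(35.45 − 25.93) = 0.7315/9.52 = 0.07683 hr

Final: 0.07683 hr


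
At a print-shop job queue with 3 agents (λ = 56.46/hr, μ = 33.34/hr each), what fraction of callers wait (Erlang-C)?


a = λ/μ = 1.6935; ρ = a/3 = 0.5645
P₀ = 0.167059 (from M/M/c formula)
C(c,a) = [a^c/(c!(1−ρ))]·P₀ = [4.85653/(6·0.4355)]·0.167059
= 1.85855·0.167059 = 0.310487

Final: 0.310487


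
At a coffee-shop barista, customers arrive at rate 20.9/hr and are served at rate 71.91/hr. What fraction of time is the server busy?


ρ = λ/μ = 20.9/71.91 = 0.2906

Final: 0.2906


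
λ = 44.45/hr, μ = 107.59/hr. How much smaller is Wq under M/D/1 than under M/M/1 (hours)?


ρ = 44.45/107.59 = 0.4131
Wq(M/M/1) = ρ/(μ−λ) = 0.4131/63.14 = 0.006543 hr
Wq(M/D/1) = ρ/(2(μ−λ)) = 0.003272 hr
Savings = 0.006543 − 0.003272 = 0.003272 hr

Final: 0.003272 hr


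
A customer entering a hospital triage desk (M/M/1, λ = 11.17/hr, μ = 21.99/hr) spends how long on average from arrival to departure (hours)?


W = 1/(μ−λ) = 1/(21.99 − 11.17) = 1/10.82 = 0.09242 hr

Final: 0.09242 hr


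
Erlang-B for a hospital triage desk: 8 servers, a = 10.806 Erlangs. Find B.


B(c,a) = (a^c/c!) / Σ_{k=0}^{c} a^k/k!
a^8/8! = 4611.043106
Σ terms (k=0..8): 1.00000 + 10.80600 + 58.38482 + 210.30211 + 568.13116 + 1227.84507 + 2211.34897 + 3413.69099 + 4611.04311 = 12312.552226
B = 4611.043106/12312.552226 = 0.374499

Final: 0.374499


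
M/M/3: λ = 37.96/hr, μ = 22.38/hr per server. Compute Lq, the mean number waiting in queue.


a = λ/μ = 1.6962; ρ = a/3 = 0.5654
P₀ = 0.166502
Lq = P₀·a^c·ρ / (c!·(1−ρ)²) = 0.166502·4.87976·0.5654/(6·0.18889)
= 0.40533

Final: 0.40533


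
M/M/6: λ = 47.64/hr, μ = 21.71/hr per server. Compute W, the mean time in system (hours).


a = 2.1944; ρ = 0.3657; P₀ = 0.111139
Lq = P₀·a^c·ρ/(c!(1−ρ)²) = 0.01567
Wq = Lq/λ = 0.01567/47.64 = 0.0003289 hr
W = Wq + 1/μ = 0.0003289 + 0.04606 = 0.04639 hr

Final: 0.04639 hr


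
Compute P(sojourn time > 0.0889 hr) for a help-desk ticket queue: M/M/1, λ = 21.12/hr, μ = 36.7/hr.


W ~ Exponential(μ−λ) for M/M/1.
μ − λ = 36.7 − 21.12 = 15.5800
P(W > t) = e^{−(μ−λ)t} = e^{−1.3851} = 0.250308

Final: 0.250308


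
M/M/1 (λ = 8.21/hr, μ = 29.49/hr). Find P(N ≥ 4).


ρ = 8.21/29.49 = 0.2784
P(N ≥ n) = ρ^n = 0.2784^4 = 0.006007

Final: 0.006007


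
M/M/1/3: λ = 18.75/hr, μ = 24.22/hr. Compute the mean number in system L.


ρ = 18.75/24.22 = 0.7742
L = ρ[1 − (K+1)ρ^K + Kρ^(K+1)] / [(1−ρ)(1−ρ^(K+1))]
Numerator: 0.7742·(1 − 4·0.463961 + 3·0.359177) = 0.171620
Denominator: (0.2258)·(0.640823) = 0.144728
L = 0.171620/0.144728 = 1.1858

Final: 1.1858


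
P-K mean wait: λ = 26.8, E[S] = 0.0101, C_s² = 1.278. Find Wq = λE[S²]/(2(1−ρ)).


ρ = λ·E[S] = 26.8·0.0101 = 0.2707
E[S²] = E[S]²(1+C_s²) = 0.0101²·(1+1.278) = 0.0002324
Wq = λ·E[S²]/(2(1−ρ)) = 26.8·0.0002324/(2·0.7293) = 0.004270 hr

Final: 0.004270 hr


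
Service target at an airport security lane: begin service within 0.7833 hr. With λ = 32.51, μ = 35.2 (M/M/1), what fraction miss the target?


ρ = 32.51/35.2 = 0.9236
P(Wq > t) = ρ·e^{−(μ−λ)t} = 0.9236·e^{−2.1071}
= 0.9236·0.121593 = 0.112301

Final: 0.112301


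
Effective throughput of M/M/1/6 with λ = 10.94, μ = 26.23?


ρ = 0.4171; P_K = (1−ρ)ρ^6/(1−ρ^7) = 0.003075
λ_eff = λ(1 − P_K) = 10.94·(1 − 0.003075) = 10.94·0.996925 = 10.9064 /hr

Final: 10.9064 /hr


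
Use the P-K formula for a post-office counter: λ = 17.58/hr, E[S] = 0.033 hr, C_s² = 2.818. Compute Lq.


ρ = λ·E[S] = 17.58·0.033 = 0.5801
Lq = ρ²(1+C_s²)/(2(1−ρ)) = 0.3366·(1+2.818)/(2·0.4199)
= 0.3366·3.8180/0.8397 = 1.53027

Final: 1.53027


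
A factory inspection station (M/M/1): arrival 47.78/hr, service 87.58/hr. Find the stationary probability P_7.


ρ = 47.78/87.58 = 0.5456
P_n = (1−ρ)·ρ^n = (1 − 0.5456)·0.5456^7 = 0.4544·0.014384 = 0.006537

Final: 0.006537


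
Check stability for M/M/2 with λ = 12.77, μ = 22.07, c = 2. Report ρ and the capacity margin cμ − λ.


Total capacity cμ = 2·22.07 = 44.14/hr
ρ = λ/(cμ) = 12.77/44.14 = 0.2893
Stable ⇔ ρ < 1: YES
Spare capacity = cμ − λ = 44.14 − 12.77 = 31.37/hr

Final: ρ = 0.2893; stable; margin = 31.37/hr


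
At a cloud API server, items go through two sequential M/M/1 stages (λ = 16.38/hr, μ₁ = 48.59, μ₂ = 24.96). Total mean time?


Each node sees arrival rate λ = 16.38/hr (tandem ⇒ throughput preserved).
W₁ = 1/(μ₁−λ) = 1/(48.59−16.38) = 0.03105 hr
W₂ = 1/(μ₂−λ) = 1/(24.96−16.38) = 0.11655 hr
W_total = W₁ + W₂ = 0.03105 + 0.11655 = 0.14760 hr

Final: 0.14760 hr


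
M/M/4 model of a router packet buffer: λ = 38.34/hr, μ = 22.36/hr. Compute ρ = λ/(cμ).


ρ = λ/(cμ) = 38.34/(4·22.36) = 38.34/89.44 = 0.4287

Final: 0.4287


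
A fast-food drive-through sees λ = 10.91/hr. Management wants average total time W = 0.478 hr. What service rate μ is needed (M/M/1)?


W = 1/(μ−λ) ⇒ μ − λ = 1/W = 1/0.478 = 2.0921
μ = λ + 1/W = 10.91 + 2.0921 = 13.0021 per hr

Final: 13.0021 /hr


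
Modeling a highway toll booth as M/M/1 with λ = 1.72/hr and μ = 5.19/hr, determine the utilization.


ρ = λ/μ = 1.72/5.19 = 0.3314

Final: 0.3314


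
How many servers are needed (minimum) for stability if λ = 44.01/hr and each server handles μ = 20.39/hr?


Stability requires cμ > λ ⇔ c > λ/μ.
λ/μ = 44.01/20.39 = 2.1584
Minimum integer c = ⌊2.1584⌋ + 1 = 3
Check: 3·20.39 = 61.17 > 44.01, while 2·20.39 = 40.78 ≤ 44.01

Final: 3 servers


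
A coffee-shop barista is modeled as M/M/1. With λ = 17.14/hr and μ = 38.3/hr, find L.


ρ = λ/μ = 17.14/38.3 = 0.4475
L = ρ/(1−ρ) = 0.4475/(1 − 0.4475) = 0.4475/0.5525 = 0.8100

Final: 0.8100


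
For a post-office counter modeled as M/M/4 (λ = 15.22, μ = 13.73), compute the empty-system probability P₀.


a = λ/μ = 15.22/13.73 = 1.1085; ρ = a/c = 0.2771
Σ_{k=0}^{3} a^k/k! (terms k=0..3) = 1.00000 + 1.10852 + 0.61441 + 0.22703 = 2.94996
Tail: a^4/(4!(1−ρ)) = 1.51000/(24·0.7229) = 0.08704
P₀ = 1/(2.94996 + 0.08704) = 1/3.03700 = 0.329273

Final: 0.329273


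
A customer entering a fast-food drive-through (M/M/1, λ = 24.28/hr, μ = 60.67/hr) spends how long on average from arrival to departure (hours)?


W = 1/(μ−λ) = 1/(60.67 − 24.28) = 1/36.39 = 0.02748 hr

Final: 0.02748 hr


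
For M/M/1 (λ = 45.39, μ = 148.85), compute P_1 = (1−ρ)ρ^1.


ρ = 45.39/148.85 = 0.3049
P_n = (1−ρ)·ρ^n = (1 − 0.3049)·0.3049^1 = 0.6951·0.304938 = 0.211951

Final: 0.211951


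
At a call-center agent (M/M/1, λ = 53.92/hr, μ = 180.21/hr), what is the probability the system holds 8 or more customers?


ρ = 53.92/180.21 = 0.2992
P(N ≥ n) = ρ^n = 0.2992^8 = 0.00006423

Final: 0.00006423


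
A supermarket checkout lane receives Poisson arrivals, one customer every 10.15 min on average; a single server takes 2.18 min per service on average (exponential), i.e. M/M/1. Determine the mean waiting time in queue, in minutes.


λ = 60/10.15 = 5.9113 /hr
μ = 60/2.18 = 27.5229 /hr
ρ = λ/μ = 5.9113/27.5229 = 0.2148
Wq = ρ/(μ−λ) = 0.2148/(27.5229−5.9113) = 0.009938 hr
In minutes: 0.009938·60 = 0.5963 min

Final: 0.5963 min


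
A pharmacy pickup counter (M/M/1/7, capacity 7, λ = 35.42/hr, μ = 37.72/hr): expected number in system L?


ρ = 35.42/37.72 = 0.9390
L = ρ[1 − (K+1)ρ^K + Kρ^(K+1)] / [(1−ρ)(1−ρ^(K+1))]
Numerator: 0.9390·(1 − 8·0.643781 + 7·0.604526) = 0.076469
Denominator: (0.06098)·(0.395474) = 0.024114
L = 0.076469/0.024114 = 3.1711

Final: 3.1711


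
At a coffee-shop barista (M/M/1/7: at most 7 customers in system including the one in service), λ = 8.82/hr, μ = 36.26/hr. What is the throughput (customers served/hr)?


ρ = 0.2432; P_K = (1−ρ)ρ^7/(1−ρ^8) = 0.00003813
λ_eff = λ(1 − P_K) = 8.82·(1 − 0.00003813) = 8.82·0.999962 = 8.8197 /hr

Final: 8.8197 /hr


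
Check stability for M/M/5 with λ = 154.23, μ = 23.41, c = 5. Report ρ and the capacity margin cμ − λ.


Total capacity cμ = 5·23.41 = 117.05/hr
ρ = λ/(cμ) = 154.23/117.05 = 1.3176
Stable ⇔ ρ < 1: NO
Spare capacity = cμ − λ = 117.05 − 154.23 = -37.18/hr

Final: ρ = 1.3176; unstable; margin = -37.18/hr


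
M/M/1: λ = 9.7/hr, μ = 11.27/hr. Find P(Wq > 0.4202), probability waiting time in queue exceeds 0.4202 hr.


ρ = 9.7/11.27 = 0.8607
P(Wq > t) = ρ·e^{−(μ−λ)t} = 0.8607·e^{−0.6597}
= 0.8607·0.516999 = 0.444977

Final: 0.444977


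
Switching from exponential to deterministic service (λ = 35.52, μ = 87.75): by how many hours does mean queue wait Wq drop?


ρ = 35.52/87.75 = 0.4048
Wq(M/M/1) = ρ/(μ−λ) = 0.4048/52.23 = 0.007750 hr
Wq(M/D/1) = ρ/(2(μ−λ)) = 0.003875 hr
Savings = 0.007750 − 0.003875 = 0.003875 hr

Final: 0.003875 hr


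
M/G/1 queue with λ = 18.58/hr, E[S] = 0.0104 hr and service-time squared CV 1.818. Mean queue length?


ρ = λ·E[S] = 18.58·0.0104 = 0.1932
Lq = ρ²(1+C_s²)/(2(1−ρ)) = 0.03734·(1+1.818)/(2·0.8068)
= 0.03734·2.8180/1.6135 = 0.06521

Final: 0.06521


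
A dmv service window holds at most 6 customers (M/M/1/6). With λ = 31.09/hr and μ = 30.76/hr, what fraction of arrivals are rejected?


ρ = λ/μ = 31.09/30.76 = 1.0107
P_K = (1−ρ)ρ^K/(1−ρ^(K+1)) = (-0.01073·1.066121)/(1 − 1.077558)
= -0.011438/-0.077558 = 0.147471

Final: 0.147471


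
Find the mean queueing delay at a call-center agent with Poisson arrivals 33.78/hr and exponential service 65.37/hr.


ρ = 33.78/65.37 = 0.5168
Wq = ρ/(μ−λ) = 0.5168/(65.37 − 33.78) = 0.5168/31.59 = 0.01636 hr

Final: 0.01636 hr


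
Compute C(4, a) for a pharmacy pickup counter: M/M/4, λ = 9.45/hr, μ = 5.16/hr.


a = λ/μ = 1.8314; ρ = a/4 = 0.4578
P₀ = 0.156330 (from M/M/c formula)
C(c,a) = [a^c/(c!(1−ρ))]·P₀ = [11.24938/(24·0.5422)]·0.156330
= 0.86456·0.156330 = 0.135157

Final: 0.135157


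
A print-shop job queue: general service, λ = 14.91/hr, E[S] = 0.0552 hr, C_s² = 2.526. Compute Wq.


ρ = λ·E[S] = 14.91·0.0552 = 0.8230
E[S²] = E[S]²(1+C_s²) = 0.0552²·(1+2.526) = 0.010744
Wq = λ·E[S²]/(2(1−ρ)) = 14.91·0.010744/(2·0.1770) = 0.45260 hr

Final: 0.45260 hr


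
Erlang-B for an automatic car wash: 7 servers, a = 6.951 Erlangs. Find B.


B(c,a) = (a^c/c!) / Σ_{k=0}^{c} a^k/k!
a^7/7! = 155.560913
Σ terms (k=0..7): 1.00000 + 6.95100 + 24.15820 + 55.97455 + 97.26978 + 135.22444 + 156.65752 + 155.56091 = 632.796396
B = 155.560913/632.796396 = 0.245831

Final: 0.245831


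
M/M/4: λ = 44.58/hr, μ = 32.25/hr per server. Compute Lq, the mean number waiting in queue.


a = λ/μ = 1.3823; ρ = a/4 = 0.3456
P₀ = 0.249349
Lq = P₀·a^c·ρ / (c!·(1−ρ)²) = 0.249349·3.65125·0.3456/(24·0.42826)
= 0.03061

Final: 0.03061


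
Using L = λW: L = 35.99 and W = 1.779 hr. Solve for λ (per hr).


λ = L/W = 35.99/1.779 = 20.2305 /hr

Final: 20.2305 /hr


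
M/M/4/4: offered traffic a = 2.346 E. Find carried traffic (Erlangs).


B(4,2.346) = 0.132688 (Erlang-B)
Carried load = a(1 − B) = 2.346·(1 − 0.132688) = 2.346·0.867312 = 2.0347 E

Final: 2.0347 Erlangs


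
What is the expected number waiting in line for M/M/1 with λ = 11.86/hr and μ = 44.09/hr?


ρ = 11.86/44.09 = 0.2690
Lq = ρ²/(1−ρ) = 0.07236/0.7310 = 0.09898

Final: 0.09898


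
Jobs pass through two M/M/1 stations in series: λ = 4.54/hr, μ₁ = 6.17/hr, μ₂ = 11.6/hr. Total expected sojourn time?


Each node sees arrival rate λ = 4.54/hr (tandem ⇒ throughput preserved).
W₁ = 1/(μ₁−λ) = 1/(6.17−4.54) = 0.61350 hr
W₂ = 1/(μ₂−λ) = 1/(11.6−4.54) = 0.14164 hr
W_total = W₁ + W₂ = 0.61350 + 0.14164 = 0.75514 hr

Final: 0.75514 hr


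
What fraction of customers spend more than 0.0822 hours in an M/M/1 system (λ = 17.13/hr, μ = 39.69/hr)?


W ~ Exponential(μ−λ) for M/M/1.
μ − λ = 39.69 − 17.13 = 22.5600
P(W > t) = e^{−(μ−λ)t} = e^{−1.8544} = 0.156542

Final: 0.156542


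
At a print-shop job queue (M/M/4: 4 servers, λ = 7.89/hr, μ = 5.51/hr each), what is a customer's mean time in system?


a = 1.4319; ρ = 0.3580; P₀ = 0.237001
Lq = P₀·a^c·ρ/(c!(1−ρ)²) = 0.03606
Wq = Lq/λ = 0.03606/7.89 = 0.004570 hr
W = Wq + 1/μ = 0.004570 + 0.18149 = 0.18606 hr

Final: 0.18606 hr


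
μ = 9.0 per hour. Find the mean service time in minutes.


Mean service time = 1/μ = 1/9.0 hour = 0.11111 hour
In minutes: 0.11111 × 60 = 6.6667 min

Final: 6.6667 min


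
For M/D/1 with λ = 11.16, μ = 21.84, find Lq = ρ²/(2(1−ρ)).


ρ = 11.16/21.84 = 0.5110
M/D/1: Lq = ρ²/(2(1−ρ)) = 0.2611/(2·0.4890) = 0.26698

Final: 0.26698


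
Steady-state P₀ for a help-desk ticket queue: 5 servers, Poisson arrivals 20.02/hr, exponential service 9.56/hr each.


a = λ/μ = 20.02/9.56 = 2.0941; ρ = a/c = 0.4188
Σ_{k=0}^{4} a^k/k! (terms k=0..4) = 1.00000 + 2.09414 + 2.19272 + 1.53062 + 0.80133 = 7.61881
Tail: a^5/(5!(1−ρ)) = 40.27457/(120·0.5812) = 0.57749
P₀ = 1/(7.61881 + 0.57749) = 1/8.19630 = 0.122006

Final: 0.122006


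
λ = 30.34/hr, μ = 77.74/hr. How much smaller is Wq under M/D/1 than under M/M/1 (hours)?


ρ = 30.34/77.74 = 0.3903
Wq(M/M/1) = ρ/(μ−λ) = 0.3903/47.40 = 0.008234 hr
Wq(M/D/1) = ρ/(2(μ−λ)) = 0.004117 hr
Savings = 0.008234 − 0.004117 = 0.004117 hr

Final: 0.004117 hr


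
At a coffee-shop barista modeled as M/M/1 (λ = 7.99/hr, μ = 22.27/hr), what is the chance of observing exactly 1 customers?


ρ = 7.99/22.27 = 0.3588
P_n = (1−ρ)·ρ^n = (1 − 0.3588)·0.3588^1 = 0.6412·0.358779 = 0.230057

Final: 0.230057


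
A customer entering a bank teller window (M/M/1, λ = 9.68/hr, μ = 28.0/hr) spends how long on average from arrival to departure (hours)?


W = 1/(μ−λ) = 1/(28.0 − 9.68) = 1/18.32 = 0.05459 hr

Final: 0.05459 hr


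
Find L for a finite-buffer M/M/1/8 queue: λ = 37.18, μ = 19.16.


ρ = 37.18/19.16 = 1.9405
L = ρ[1 − (K+1)ρ^K + Kρ^(K+1)] / [(1−ρ)(1−ρ^(K+1))]
Numerator: 1.9405·(1 − 9·201.053226 + 8·390.143995) = 2547.243179
Denominator: (-0.9405)·(-389.143995) = 365.990333
L = 2547.243179/365.990333 = 6.9599

Final: 6.9599


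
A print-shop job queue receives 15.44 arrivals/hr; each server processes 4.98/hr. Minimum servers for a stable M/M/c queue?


Stability requires cμ > λ ⇔ c > λ/μ.
λ/μ = 15.44/4.98 = 3.1004
Minimum integer c = ⌊3.1004⌋ + 1 = 4
Check: 4·4.98 = 19.92 > 15.44, while 3·4.98 = 14.94 ≤ 15.44

Final: 4 servers


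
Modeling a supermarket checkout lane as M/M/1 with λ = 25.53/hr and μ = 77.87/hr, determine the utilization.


ρ = λ/μ = 25.53/77.87 = 0.3279

Final: 0.3279


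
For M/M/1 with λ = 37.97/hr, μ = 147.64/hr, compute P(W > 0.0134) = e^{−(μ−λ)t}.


W ~ Exponential(μ−λ) for M/M/1.
μ − λ = 147.64 − 37.97 = 109.6700
P(W > t) = e^{−(μ−λ)t} = e^{−1.4696} = 0.230023

Final: 0.230023


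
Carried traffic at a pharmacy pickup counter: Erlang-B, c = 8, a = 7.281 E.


B(8,7.281) = 0.194956 (Erlang-B)
Carried load = a(1 − B) = 7.281·(1 − 0.194956) = 7.281·0.805044 = 5.8615 E

Final: 5.8615 Erlangs


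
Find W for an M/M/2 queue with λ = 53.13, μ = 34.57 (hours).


a = 1.5369; ρ = 0.7684; P₀ = 0.130940
Lq = P₀·a^c·ρ/(c!(1−ρ)²) = 2.21620
Wq = Lq/λ = 2.21620/53.13 = 0.04171 hr
W = Wq + 1/μ = 0.04171 + 0.02893 = 0.07064 hr

Final: 0.07064 hr


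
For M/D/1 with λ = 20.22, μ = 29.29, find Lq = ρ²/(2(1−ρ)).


ρ = 20.22/29.29 = 0.6903
M/D/1: Lq = ρ²/(2(1−ρ)) = 0.4766/(2·0.3097) = 0.76949

Final: 0.76949


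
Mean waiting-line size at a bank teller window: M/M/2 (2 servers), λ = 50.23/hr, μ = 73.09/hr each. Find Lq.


a = λ/μ = 0.6872; ρ = a/2 = 0.3436
P₀ = 0.488519
Lq = P₀·a^c·ρ / (c!·(1−ρ)²) = 0.488519·0.47229·0.3436/(2·0.43084)
= 0.09201

Final: 0.09201


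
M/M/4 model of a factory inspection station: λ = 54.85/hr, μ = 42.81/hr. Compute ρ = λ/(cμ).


ρ = λ/(cμ) = 54.85/(4·42.81) = 54.85/171.24 = 0.3203

Final: 0.3203


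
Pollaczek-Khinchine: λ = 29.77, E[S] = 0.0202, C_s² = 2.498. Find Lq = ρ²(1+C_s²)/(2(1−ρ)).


ρ = λ·E[S] = 29.77·0.0202 = 0.6014
Lq = ρ²(1+C_s²)/(2(1−ρ)) = 0.3616·(1+2.498)/(2·0.3986)
= 0.3616·3.4980/0.7973 = 1.58658

Final: 1.58658


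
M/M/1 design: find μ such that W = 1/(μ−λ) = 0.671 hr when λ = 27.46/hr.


W = 1/(μ−λ) ⇒ μ − λ = 1/W = 1/0.671 = 1.4903
μ = λ + 1/W = 27.46 + 1.4903 = 28.9503 per hr

Final: 28.9503 /hr


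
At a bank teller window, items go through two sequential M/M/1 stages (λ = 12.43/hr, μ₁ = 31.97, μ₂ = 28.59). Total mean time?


Each node sees arrival rate λ = 12.43/hr (tandem ⇒ throughput preserved).
W₁ = 1/(μ₁−λ) = 1/(31.97−12.43) = 0.05118 hr
W₂ = 1/(μ₂−λ) = 1/(28.59−12.43) = 0.06188 hr
W_total = W₁ + W₂ = 0.05118 + 0.06188 = 0.11306 hr

Final: 0.11306 hr


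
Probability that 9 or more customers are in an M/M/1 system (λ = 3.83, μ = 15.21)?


ρ = 3.83/15.21 = 0.2518
P(N ≥ n) = ρ^n = 0.2518^9 = 0.000004070

Final: 0.000004070


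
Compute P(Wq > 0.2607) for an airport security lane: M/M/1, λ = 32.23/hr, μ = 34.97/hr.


ρ = 32.23/34.97 = 0.9216
P(Wq > t) = ρ·e^{−(μ−λ)t} = 0.9216·e^{−0.7143}
= 0.9216·0.489526 = 0.451170

Final: 0.451170


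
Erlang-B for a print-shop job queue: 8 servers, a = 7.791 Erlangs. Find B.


B(c,a) = (a^c/c!) / Σ_{k=0}^{c} a^k/k!
a^8/8! = 336.686041
Σ terms (k=0..8): 1.00000 + 7.79100 + 30.34984 + 78.81854 + 153.51880 + 239.21300 + 310.61808 + 345.71792 + 336.68604 = 1503.713221
B = 336.686041/1503.713221 = 0.223903

Final: 0.223903


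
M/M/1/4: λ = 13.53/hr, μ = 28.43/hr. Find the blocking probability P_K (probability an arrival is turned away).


ρ = λ/μ = 13.53/28.43 = 0.4759
P_K = (1−ρ)ρ^K/(1−ρ^(K+1)) = (0.5241·0.051296)/(1 − 0.024412)
= 0.026884/0.975588 = 0.027557

Final: 0.027557


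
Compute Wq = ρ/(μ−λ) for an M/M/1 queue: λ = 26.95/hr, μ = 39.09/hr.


ρ = 26.95/39.09 = 0.6894
Wq = ρ/(μ−λ) = 0.6894/(39.09 − 26.95) = 0.6894/12.14 = 0.05679 hr

Final: 0.05679 hr


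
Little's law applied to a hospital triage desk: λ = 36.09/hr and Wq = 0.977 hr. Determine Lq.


Lq = λWq = 36.09·0.977 = 35.2599

Final: 35.2599


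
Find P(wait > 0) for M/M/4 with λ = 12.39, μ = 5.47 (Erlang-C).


a = λ/μ = 2.2651; ρ = a/4 = 0.5663
P₀ = 0.097125 (from M/M/c formula)
C(c,a) = [a^c/(c!(1−ρ))]·P₀ = [26.32303/(24·0.4337)]·0.097125
= 2.52875·0.097125 = 0.245605

Final: 0.245605


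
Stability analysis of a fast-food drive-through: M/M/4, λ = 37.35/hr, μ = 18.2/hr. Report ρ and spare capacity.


Total capacity cμ = 4·18.2 = 72.80/hr
ρ = λ/(cμ) = 37.35/72.80 = 0.5130
Stable ⇔ ρ < 1: YES
Spare capacity = cμ − λ = 72.80 − 37.35 = 35.45/hr

Final: ρ = 0.5130; stable; margin = 35.45/hr


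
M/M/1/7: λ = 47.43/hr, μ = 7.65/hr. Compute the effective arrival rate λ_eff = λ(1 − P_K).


ρ = 6.2000; P_K = (1−ρ)ρ^7/(1−ρ^8) = 0.838710
λ_eff = λ(1 − P_K) = 47.43·(1 − 0.838710) = 47.43·0.161290 = 7.6500 /hr

Final: 7.6500 /hr


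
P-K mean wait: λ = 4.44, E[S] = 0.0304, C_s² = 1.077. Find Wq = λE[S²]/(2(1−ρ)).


ρ = λ·E[S] = 4.44·0.0304 = 0.1350
E[S²] = E[S]²(1+C_s²) = 0.0304²·(1+1.077) = 0.001919
Wq = λ·E[S²]/(2(1−ρ)) = 4.44·0.001919/(2·0.8650) = 0.004926 hr

Final: 0.004926 hr


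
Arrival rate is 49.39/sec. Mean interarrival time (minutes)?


Mean interarrival time = 1/λ = 1/49.39 second = 0.02025 second
In minutes: 0.02025 × 0.0166667 = 0.0003375 min

Final: 0.0003375 min


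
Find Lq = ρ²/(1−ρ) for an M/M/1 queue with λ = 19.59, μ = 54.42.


ρ = 19.59/54.42 = 0.3600
Lq = ρ²/(1−ρ) = 0.1296/0.6400 = 0.2025

Final: 0.2025


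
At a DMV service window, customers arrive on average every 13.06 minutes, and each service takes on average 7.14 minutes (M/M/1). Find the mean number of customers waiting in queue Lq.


λ = 60/13.06 = 4.5942 /hr
μ = 60/7.14 = 8.4034 /hr
ρ = λ/μ = 4.5942/8.4034 = 0.5467
Lq = ρ²/(1−ρ) = 0.2989/0.4533 = 0.6594

Final: 0.6594


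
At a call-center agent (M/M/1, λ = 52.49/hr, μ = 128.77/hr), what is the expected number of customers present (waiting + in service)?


ρ = λ/μ = 52.49/128.77 = 0.4076
L = ρ/(1−ρ) = 0.4076/(1 − 0.4076) = 0.4076/0.5924 = 0.6881

Final: 0.6881


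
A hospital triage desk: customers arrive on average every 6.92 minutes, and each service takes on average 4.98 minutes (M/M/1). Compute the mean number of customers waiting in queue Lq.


λ = 60/6.92 = 8.6705 /hr
μ = 60/4.98 = 12.0482 /hr
ρ = λ/μ = 8.6705/12.0482 = 0.7197
Lq = ρ²/(1−ρ) = 0.5179/0.2803 = 1.8474

Final: 1.8474


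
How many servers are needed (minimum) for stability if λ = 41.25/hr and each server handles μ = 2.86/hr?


Stability requires cμ > λ ⇔ c > λ/μ.
λ/μ = 41.25/2.86 = 14.4231
Minimum integer c = ⌊14.4231⌋ + 1 = 15
Check: 15·2.86 = 42.90 > 41.25, while 14·2.86 = 40.04 ≤ 41.25

Final: 15 servers


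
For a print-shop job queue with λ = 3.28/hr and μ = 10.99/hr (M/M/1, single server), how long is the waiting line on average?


ρ = 3.28/10.99 = 0.2985
Lq = ρ²/(1−ρ) = 0.08907/0.7015 = 0.1270

Final: 0.1270


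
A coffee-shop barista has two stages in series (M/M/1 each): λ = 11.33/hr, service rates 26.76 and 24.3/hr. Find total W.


Each node sees arrival rate λ = 11.33/hr (tandem ⇒ throughput preserved).
W₁ = 1/(μ₁−λ) = 1/(26.76−11.33) = 0.06481 hr
W₂ = 1/(μ₂−λ) = 1/(24.3−11.33) = 0.07710 hr
W_total = W₁ + W₂ = 0.06481 + 0.07710 = 0.14191 hr

Final: 0.14191 hr


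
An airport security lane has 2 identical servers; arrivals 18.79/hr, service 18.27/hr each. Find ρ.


ρ = λ/(cμ) = 18.79/(2·18.27) = 18.79/36.54 = 0.5142

Final: 0.5142


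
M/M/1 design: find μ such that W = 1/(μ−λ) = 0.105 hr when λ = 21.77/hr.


W = 1/(μ−λ) ⇒ μ − λ = 1/W = 1/0.105 = 9.5238
μ = λ + 1/W = 21.77 + 9.5238 = 31.2938 per hr

Final: 31.2938 /hr


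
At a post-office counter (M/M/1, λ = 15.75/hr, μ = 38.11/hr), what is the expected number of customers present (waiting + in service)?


ρ = λ/μ = 15.75/38.11 = 0.4133
L = ρ/(1−ρ) = 0.4133/(1 − 0.4133) = 0.4133/0.5867 = 0.7044

Final: 0.7044


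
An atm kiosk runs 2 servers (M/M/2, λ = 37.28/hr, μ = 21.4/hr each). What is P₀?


a = λ/μ = 37.28/21.4 = 1.7421; ρ = a/c = 0.8710
Σ_{k=0}^{1} a^k/k! (terms k=0..1) = 1.00000 + 1.74206 = 2.74206
Tail: a^2/(2!(1−ρ)) = 3.03476/(2·0.1290) = 11.76519
P₀ = 1/(2.74206 + 11.76519) = 1/14.50725 = 0.068931

Final: 0.068931


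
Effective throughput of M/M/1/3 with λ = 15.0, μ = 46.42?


ρ = 0.3231; P_K = (1−ρ)ρ^3/(1−ρ^4) = 0.023090
λ_eff = λ(1 − P_K) = 15.0·(1 − 0.023090) = 15.0·0.976910 = 14.6537 /hr

Final: 14.6537 /hr


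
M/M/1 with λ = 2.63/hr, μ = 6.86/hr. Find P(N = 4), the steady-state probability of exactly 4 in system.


ρ = 2.63/6.86 = 0.3834
P_n = (1−ρ)·ρ^n = (1 − 0.3834)·0.3834^4 = 0.6166·0.021604 = 0.013321

Final: 0.013321


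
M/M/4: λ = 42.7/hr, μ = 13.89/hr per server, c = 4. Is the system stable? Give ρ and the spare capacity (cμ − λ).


Total capacity cμ = 4·13.89 = 55.56/hr
ρ = λ/(cμ) = 42.7/55.56 = 0.7685
Stable ⇔ ρ < 1: YES
Spare capacity = cμ − λ = 55.56 − 42.7 = 12.86/hr

Final: ρ = 0.7685; stable; margin = 12.86/hr


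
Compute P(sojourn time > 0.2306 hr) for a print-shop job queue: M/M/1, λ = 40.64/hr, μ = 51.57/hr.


W ~ Exponential(μ−λ) for M/M/1.
μ − λ = 51.57 − 40.64 = 10.9300
P(W > t) = e^{−(μ−λ)t} = e^{−2.5205} = 0.080423

Final: 0.080423


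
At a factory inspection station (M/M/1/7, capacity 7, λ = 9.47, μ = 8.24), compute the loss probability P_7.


ρ = λ/μ = 9.47/8.24 = 1.1493
P_K = (1−ρ)ρ^K/(1−ρ^(K+1)) = (-0.1493·2.648252)/(1 − 3.043562)
= -0.395310/-2.043562 = 0.193441

Final: 0.193441


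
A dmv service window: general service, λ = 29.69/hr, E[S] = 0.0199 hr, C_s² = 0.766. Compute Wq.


ρ = λ·E[S] = 29.69·0.0199 = 0.5908
E[S²] = E[S]²(1+C_s²) = 0.0199²·(1+0.766) = 0.0006994
Wq = λ·E[S²]/(2(1−ρ)) = 29.69·0.0006994/(2·0.4092) = 0.02537 hr

Final: 0.02537 hr


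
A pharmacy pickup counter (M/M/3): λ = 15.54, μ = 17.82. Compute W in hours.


a = 0.8721; ρ = 0.2907; P₀ = 0.415262
Lq = P₀·a^c·ρ/(c!(1−ρ)²) = 0.02652
Wq = Lq/λ = 0.02652/15.54 = 0.001706 hr
W = Wq + 1/μ = 0.001706 + 0.05612 = 0.05782 hr

Final: 0.05782 hr


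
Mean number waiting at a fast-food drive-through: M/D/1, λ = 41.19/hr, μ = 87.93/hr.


ρ = 41.19/87.93 = 0.4684
M/D/1: Lq = ρ²/(2(1−ρ)) = 0.2194/(2·0.5316) = 0.20641

Final: 0.20641


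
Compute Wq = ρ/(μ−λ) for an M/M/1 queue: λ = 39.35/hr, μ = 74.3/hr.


ρ = 39.35/74.3 = 0.5296
Wq = ρ/(μ−λ) = 0.5296/(74.3 − 39.35) = 0.5296/34.95 = 0.01515 hr

Final: 0.01515 hr


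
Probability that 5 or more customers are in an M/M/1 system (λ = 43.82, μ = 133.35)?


ρ = 43.82/133.35 = 0.3286
P(N ≥ n) = ρ^n = 0.3286^5 = 0.003832

Final: 0.003832


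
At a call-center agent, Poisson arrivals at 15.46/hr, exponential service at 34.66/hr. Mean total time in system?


W = 1/(μ−λ) = 1/(34.66 − 15.46) = 1/19.20 = 0.05208 hr

Final: 0.05208 hr


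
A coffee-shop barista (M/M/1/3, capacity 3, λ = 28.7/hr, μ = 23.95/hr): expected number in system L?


ρ = 28.7/23.95 = 1.1983
L = ρ[1 − (K+1)ρ^K + Kρ^(K+1)] / [(1−ρ)(1−ρ^(K+1))]
Numerator: 1.1983·(1 − 4·1.720795 + 3·2.062080) = 0.363166
Denominator: (-0.1983)·(-1.062080) = 0.210642
L = 0.363166/0.210642 = 1.7241

Final: 1.7241


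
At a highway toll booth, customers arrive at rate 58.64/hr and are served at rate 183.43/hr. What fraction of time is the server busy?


ρ = λ/μ = 58.64/183.43 = 0.3197

Final: 0.3197


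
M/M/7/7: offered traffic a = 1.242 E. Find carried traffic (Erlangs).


B(7,1.242) = 0.0002612 (Erlang-B)
Carried load = a(1 − B) = 1.242·(1 − 0.0002612) = 1.242·0.999739 = 1.2417 E

Final: 1.2417 Erlangs


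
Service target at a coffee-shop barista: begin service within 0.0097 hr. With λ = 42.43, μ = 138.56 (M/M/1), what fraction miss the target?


ρ = 42.43/138.56 = 0.3062
P(Wq > t) = ρ·e^{−(μ−λ)t} = 0.3062·e^{−0.9325}
= 0.3062·0.393584 = 0.120524

Final: 0.120524


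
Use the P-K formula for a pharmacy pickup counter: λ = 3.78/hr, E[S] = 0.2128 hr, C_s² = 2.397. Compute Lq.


ρ = λ·E[S] = 3.78·0.2128 = 0.8044
Lq = ρ²(1+C_s²)/(2(1−ρ)) = 0.6470·(1+2.397)/(2·0.1956)
= 0.6470·3.3970/0.3912 = 5.61808

Final: 5.61808


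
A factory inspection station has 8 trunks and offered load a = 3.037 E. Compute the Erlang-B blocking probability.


B(c,a) = (a^c/c!) / Σ_{k=0}^{c} a^k/k!
a^8/8! = 0.179489
Σ terms (k=0..8): 1.00000 + 3.03700 + 4.61168 + 4.66856 + 3.54461 + 2.15299 + 1.08977 + 0.47281 + 0.17949 = 20.756914
B = 0.179489/20.756914 = 0.008647

Final: 0.008647


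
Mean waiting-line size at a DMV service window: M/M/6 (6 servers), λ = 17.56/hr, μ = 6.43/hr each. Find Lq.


a = λ/μ = 2.7309; ρ = a/6 = 0.4552
P₀ = 0.064535
Lq = P₀·a^c·ρ / (c!·(1−ρ)²) = 0.064535·414.84058·0.4552/(720·0.29685)
= 0.05701

Final: 0.05701


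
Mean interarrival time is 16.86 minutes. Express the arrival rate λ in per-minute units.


λ = 1/(interarrival time) in consistent units.
1 minute = 1 min, so λ = 1/16.86 = 0.05931 per minute

Final: 0.05931 /min


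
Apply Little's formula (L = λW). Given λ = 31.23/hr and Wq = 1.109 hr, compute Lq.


Lq = λWq = 31.23·1.109 = 34.6341

Final: 34.6341


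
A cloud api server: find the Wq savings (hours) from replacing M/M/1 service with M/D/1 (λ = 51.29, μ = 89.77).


ρ = 51.29/89.77 = 0.5713
Wq(M/M/1) = ρ/(μ−λ) = 0.5713/38.48 = 0.01485 hr
Wq(M/D/1) = ρ/(2(μ−λ)) = 0.007424 hr
Savings = 0.01485 − 0.007424 = 0.007424 hr

Final: 0.007424 hr


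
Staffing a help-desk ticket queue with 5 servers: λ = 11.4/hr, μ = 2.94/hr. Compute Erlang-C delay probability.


a = λ/μ = 3.8776; ρ = a/5 = 0.7755
P₀ = 0.015608 (from M/M/c formula)
C(c,a) = [a^c/(c!(1−ρ))]·P₀ = [876.57202/(120·0.2245)]·0.015608
= 32.53942·0.015608 = 0.507867

Final: 0.507867


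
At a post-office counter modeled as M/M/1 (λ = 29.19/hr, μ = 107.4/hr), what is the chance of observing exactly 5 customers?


ρ = 29.19/107.4 = 0.2718
P_n = (1−ρ)·ρ^n = (1 − 0.2718)·0.2718^5 = 0.7282·0.001483 = 0.001080

Final: 0.001080


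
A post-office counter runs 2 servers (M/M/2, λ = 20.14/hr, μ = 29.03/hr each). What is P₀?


a = λ/μ = 20.14/29.03 = 0.6938; ρ = a/c = 0.3469
Σ_{k=0}^{1} a^k/k! (terms k=0..1) = 1.00000 + 0.69377 = 1.69377
Tail: a^2/(2!(1−ρ)) = 0.48131/(2·0.6531) = 0.36847
P₀ = 1/(1.69377 + 0.36847) = 1/2.06224 = 0.484910

Final: 0.484910


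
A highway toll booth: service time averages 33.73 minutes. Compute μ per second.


μ = 1/(service time) in consistent units.
1 second = 0.0166667 min, so μ = 0.0166667/33.73 = 0.0004941 per second

Final: 0.0004941 /sec


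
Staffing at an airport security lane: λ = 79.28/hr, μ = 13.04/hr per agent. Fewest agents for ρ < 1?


Stability requires cμ > λ ⇔ c > λ/μ.
λ/μ = 79.28/13.04 = 6.0798
Minimum integer c = ⌊6.0798⌋ + 1 = 7
Check: 7·13.04 = 91.28 > 79.28, while 6·13.04 = 78.24 ≤ 79.28

Final: 7 servers


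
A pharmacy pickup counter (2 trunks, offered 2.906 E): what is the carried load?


B(2,2.906) = 0.519464 (Erlang-B)
Carried load = a(1 − B) = 2.906·(1 − 0.519464) = 2.906·0.480536 = 1.3964 E

Final: 1.3964 Erlangs


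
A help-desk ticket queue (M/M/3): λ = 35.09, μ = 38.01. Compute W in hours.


a = 0.9232; ρ = 0.3077; P₀ = 0.393898
Lq = P₀·a^c·ρ/(c!(1−ρ)²) = 0.03317
Wq = Lq/λ = 0.03317/35.09 = 0.0009452 hr
W = Wq + 1/μ = 0.0009452 + 0.02631 = 0.02725 hr

Final: 0.02725 hr


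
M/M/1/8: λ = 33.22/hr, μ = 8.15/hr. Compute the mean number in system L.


ρ = 33.22/8.15 = 4.0761
L = ρ[1 − (K+1)ρ^K + Kρ^(K+1)] / [(1−ρ)(1−ρ^(K+1))]
Numerator: 4.0761·(1 − 9·76196.698614 + 8·310583.353123) = 7332438.796860
Denominator: (-3.0761)·(-310582.353123) = 955374.183165
L = 7332438.796860/955374.183165 = 7.6749

Final: 7.6749


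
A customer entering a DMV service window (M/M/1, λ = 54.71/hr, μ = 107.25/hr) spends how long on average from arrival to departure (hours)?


W = 1/(μ−λ) = 1/(107.25 − 54.71) = 1/52.54 = 0.01903 hr

Final: 0.01903 hr


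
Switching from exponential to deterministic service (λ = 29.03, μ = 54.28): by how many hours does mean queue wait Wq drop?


ρ = 29.03/54.28 = 0.5348
Wq(M/M/1) = ρ/(μ−λ) = 0.5348/25.25 = 0.02118 hr
Wq(M/D/1) = ρ/(2(μ−λ)) = 0.01059 hr
Savings = 0.02118 − 0.01059 = 0.01059 hr

Final: 0.01059 hr


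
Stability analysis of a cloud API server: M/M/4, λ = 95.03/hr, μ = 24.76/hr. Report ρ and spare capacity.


Total capacity cμ = 4·24.76 = 99.04/hr
ρ = λ/(cμ) = 95.03/99.04 = 0.9595
Stable ⇔ ρ < 1: YES
Spare capacity = cμ − λ = 99.04 − 95.03 = 4.01/hr

Final: ρ = 0.9595; stable; margin = 4.01/hr


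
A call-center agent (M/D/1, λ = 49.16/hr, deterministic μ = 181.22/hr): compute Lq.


ρ = 49.16/181.22 = 0.2713
M/D/1: Lq = ρ²/(2(1−ρ)) = 0.07359/(2·0.7287) = 0.05049

Final: 0.05049


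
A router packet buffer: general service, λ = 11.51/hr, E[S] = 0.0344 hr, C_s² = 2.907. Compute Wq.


ρ = λ·E[S] = 11.51·0.0344 = 0.3959
E[S²] = E[S]²(1+C_s²) = 0.0344²·(1+2.907) = 0.004623
Wq = λ·E[S²]/(2(1−ρ)) = 11.51·0.004623/(2·0.6041) = 0.04405 hr

Final: 0.04405 hr


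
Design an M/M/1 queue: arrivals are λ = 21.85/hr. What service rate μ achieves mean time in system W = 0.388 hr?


W = 1/(μ−λ) ⇒ μ − λ = 1/W = 1/0.388 = 2.5773
μ = λ + 1/W = 21.85 + 2.5773 = 24.4273 per hr

Final: 24.4273 /hr


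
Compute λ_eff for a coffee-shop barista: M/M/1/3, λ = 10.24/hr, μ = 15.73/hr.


ρ = 0.6510; P_K = (1−ρ)ρ^3/(1−ρ^4) = 0.117362
λ_eff = λ(1 − P_K) = 10.24·(1 − 0.117362) = 10.24·0.882638 = 9.0382 /hr

Final: 9.0382 /hr


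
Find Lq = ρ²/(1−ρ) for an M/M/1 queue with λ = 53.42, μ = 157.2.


ρ = 53.42/157.2 = 0.3398
Lq = ρ²/(1−ρ) = 0.1155/0.6602 = 0.1749

Final: 0.1749


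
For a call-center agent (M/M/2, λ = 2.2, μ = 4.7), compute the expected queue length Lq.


a = λ/μ = 0.4681; ρ = a/2 = 0.2340
P₀ = 0.620690
Lq = P₀·a^c·ρ / (c!·(1−ρ)²) = 0.620690·0.21910·0.2340/(2·0.58669)
= 0.02713

Final: 0.02713


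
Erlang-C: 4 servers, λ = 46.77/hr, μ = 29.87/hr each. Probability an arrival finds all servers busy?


a = λ/μ = 1.5658; ρ = a/4 = 0.3914
P₀ = 0.206485 (from M/M/c formula)
C(c,a) = [a^c/(c!(1−ρ))]·P₀ = [6.01075/(24·0.6086)]·0.206485
= 0.41155·0.206485 = 0.084978

Final: 0.084978


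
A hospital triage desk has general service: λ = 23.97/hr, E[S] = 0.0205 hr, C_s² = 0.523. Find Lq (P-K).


ρ = λ·E[S] = 23.97·0.0205 = 0.4914
Lq = ρ²(1+C_s²)/(2(1−ρ)) = 0.2415·(1+0.523)/(2·0.5086)
= 0.2415·1.5230/1.0172 = 0.36151

Final: 0.36151


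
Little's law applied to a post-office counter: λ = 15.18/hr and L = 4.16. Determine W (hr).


W = L/λ = 4.16/15.18 = 0.2740 hr

Final: 0.2740 hr


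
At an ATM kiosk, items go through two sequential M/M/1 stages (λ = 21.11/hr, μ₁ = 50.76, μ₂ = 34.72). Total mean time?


Each node sees arrival rate λ = 21.11/hr (tandem ⇒ throughput preserved).
W₁ = 1/(μ₁−λ) = 1/(50.76−21.11) = 0.03373 hr
W₂ = 1/(μ₂−λ) = 1/(34.72−21.11) = 0.07348 hr
W_total = W₁ + W₂ = 0.03373 + 0.07348 = 0.10720 hr

Final: 0.10720 hr


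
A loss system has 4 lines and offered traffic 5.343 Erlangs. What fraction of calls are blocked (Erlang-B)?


B(c,a) = (a^c/c!) / Σ_{k=0}^{c} a^k/k!
a^4/4! = 33.957011
Σ terms (k=0..4): 1.00000 + 5.34300 + 14.27382 + 25.42168 + 33.95701 = 79.995517
B = 33.957011/79.995517 = 0.424486

Final: 0.424486


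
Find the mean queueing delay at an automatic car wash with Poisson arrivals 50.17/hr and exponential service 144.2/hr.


ρ = 50.17/144.2 = 0.3479
Wq = ρ/(μ−λ) = 0.3479/(144.2 − 50.17) = 0.3479/94.03 = 0.003700 hr

Final: 0.003700 hr


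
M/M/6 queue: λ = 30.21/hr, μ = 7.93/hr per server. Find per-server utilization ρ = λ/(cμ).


ρ = λ/(cμ) = 30.21/(6·7.93) = 30.21/47.58 = 0.6349

Final: 0.6349


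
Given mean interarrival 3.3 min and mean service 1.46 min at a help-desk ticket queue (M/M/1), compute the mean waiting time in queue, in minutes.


λ = 60/3.3 = 18.1818 /hr
μ = 60/1.46 = 41.0959 /hr
ρ = λ/μ = 18.1818/41.0959 = 0.4424
Wq = ρ/(μ−λ) = 0.4424/(41.0959−18.1818) = 0.01931 hr
In minutes: 0.01931·60 = 1.158 min

Final: 1.158 min


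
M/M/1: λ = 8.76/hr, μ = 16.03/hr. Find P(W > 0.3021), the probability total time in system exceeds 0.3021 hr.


W ~ Exponential(μ−λ) for M/M/1.
μ − λ = 16.03 − 8.76 = 7.2700
P(W > t) = e^{−(μ−λ)t} = e^{−2.1963} = 0.111218

Final: 0.111218


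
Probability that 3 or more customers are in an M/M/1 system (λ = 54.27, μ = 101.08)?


ρ = 54.27/101.08 = 0.5369
P(N ≥ n) = ρ^n = 0.5369^3 = 0.154769

Final: 0.154769


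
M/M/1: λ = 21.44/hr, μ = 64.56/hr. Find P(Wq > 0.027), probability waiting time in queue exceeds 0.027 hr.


ρ = 21.44/64.56 = 0.3321
P(Wq > t) = ρ·e^{−(μ−λ)t} = 0.3321·e^{−1.1642}
= 0.3321·0.312160 = 0.103666

Final: 0.103666


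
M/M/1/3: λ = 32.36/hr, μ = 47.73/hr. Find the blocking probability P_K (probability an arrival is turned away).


ρ = λ/μ = 32.36/47.73 = 0.6780
P_K = (1−ρ)ρ^K/(1−ρ^(K+1)) = (0.3220·0.311639)/(1 − 0.211285)
= 0.100354/0.788715 = 0.127237

Final: 0.127237


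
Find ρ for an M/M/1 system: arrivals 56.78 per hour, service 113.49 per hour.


ρ = λ/μ = 56.78/113.49 = 0.5003

Final: 0.5003


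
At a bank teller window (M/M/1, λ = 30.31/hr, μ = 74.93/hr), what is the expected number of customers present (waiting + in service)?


ρ = λ/μ = 30.31/74.93 = 0.4045
L = ρ/(1−ρ) = 0.4045/(1 − 0.4045) = 0.4045/0.5955 = 0.6793

Final: 0.6793


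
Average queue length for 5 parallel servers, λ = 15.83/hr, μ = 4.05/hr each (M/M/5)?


a = λ/μ = 3.9086; ρ = a/5 = 0.7817
P₀ = 0.014913
Lq = P₀·a^c·ρ / (c!·(1−ρ)²) = 0.014913·912.28274·0.7817/(120·0.04764)
= 1.86029

Final: 1.86029


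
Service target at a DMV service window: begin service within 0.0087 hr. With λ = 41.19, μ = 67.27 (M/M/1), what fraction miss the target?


ρ = 41.19/67.27 = 0.6123
P(Wq > t) = ρ·e^{−(μ−λ)t} = 0.6123·e^{−0.2269}
= 0.6123·0.797004 = 0.488012

Final: 0.488012


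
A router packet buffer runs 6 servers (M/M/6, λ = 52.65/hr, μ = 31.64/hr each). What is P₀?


a = λ/μ = 52.65/31.64 = 1.6640; ρ = a/c = 0.2773
Σ_{k=0}^{5} a^k/k! (terms k=0..5) = 1.00000 + 1.66403 + 1.38450 + 0.76795 + 0.31947 + 0.10632 = 5.24229
Tail: a^6/(6!(1−ρ)) = 21.23105/(720·0.7227) = 0.04080
P₀ = 1/(5.24229 + 0.04080) = 1/5.28309 = 0.189283

Final: 0.189283


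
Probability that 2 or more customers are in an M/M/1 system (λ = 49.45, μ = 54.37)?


ρ = 49.45/54.37 = 0.9095
P(N ≥ n) = ρ^n = 0.9095^2 = 0.827206

Final: 0.827206


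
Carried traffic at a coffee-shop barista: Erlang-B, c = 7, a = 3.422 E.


B(7,3.422) = 0.036463 (Erlang-B)
Carried load = a(1 − B) = 3.422·(1 − 0.036463) = 3.422·0.963537 = 3.2972 E

Final: 3.2972 Erlangs


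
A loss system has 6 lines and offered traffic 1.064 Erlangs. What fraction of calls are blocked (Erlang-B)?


B(c,a) = (a^c/c!) / Σ_{k=0}^{c} a^k/k!
a^6/6! = 0.002015
Σ terms (k=0..6): 1.00000 + 1.06400 + 0.56605 + 0.20076 + 0.05340 + 0.01136 + 0.002015 = 2.897587
B = 0.002015/2.897587 = 0.0006955

Final: 0.0006955
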